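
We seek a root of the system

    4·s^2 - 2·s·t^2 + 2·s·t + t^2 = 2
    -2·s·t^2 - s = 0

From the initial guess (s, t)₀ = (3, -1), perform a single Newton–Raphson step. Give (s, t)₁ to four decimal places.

(1.5417, -0.6146)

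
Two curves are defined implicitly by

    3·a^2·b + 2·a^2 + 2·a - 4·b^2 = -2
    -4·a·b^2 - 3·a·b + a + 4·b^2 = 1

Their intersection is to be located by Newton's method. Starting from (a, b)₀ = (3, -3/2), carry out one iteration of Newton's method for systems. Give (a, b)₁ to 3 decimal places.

(-1.359, -2.350)

At (3, -3/2): F = (-23.500, -2.500).
Jacobian J = [[6·a·b + 4·a + 2, 3·a^2 - 8·b], [-4·b^2 - 3·b + 1, -8·a·b - 3·a + 8·b]].
At the point, J = [[-13.000, 39.000], [-3.500, 15.000]] (det J = -58.500).
Solving J·Δ = −F gives Δ = (-4.359, -0.850).
Then the next iterate is (a, b)₁ = (-1.359, -2.350).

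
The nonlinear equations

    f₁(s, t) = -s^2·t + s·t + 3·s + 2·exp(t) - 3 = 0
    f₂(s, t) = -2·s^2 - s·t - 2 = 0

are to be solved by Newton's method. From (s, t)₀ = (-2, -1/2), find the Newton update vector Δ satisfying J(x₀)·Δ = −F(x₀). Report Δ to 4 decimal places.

(1.4927, -0.8441)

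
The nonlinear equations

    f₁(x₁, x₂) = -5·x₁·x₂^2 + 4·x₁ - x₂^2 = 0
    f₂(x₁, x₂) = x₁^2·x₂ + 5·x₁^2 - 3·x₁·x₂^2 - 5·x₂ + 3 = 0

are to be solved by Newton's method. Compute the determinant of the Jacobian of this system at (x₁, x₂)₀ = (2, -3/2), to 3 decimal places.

J = [[-5·x₂^2 + 4, -10·x₁·x₂ - 2·x₂], [2·x₁·x₂ + 10·x₁ - 3·x₂^2, x₁^2 - 6·x₁·x₂ - 5]].
At the point, J = [[-7.250, 33.000], [7.250, 17.000]].
det J = -362.500.

-362.500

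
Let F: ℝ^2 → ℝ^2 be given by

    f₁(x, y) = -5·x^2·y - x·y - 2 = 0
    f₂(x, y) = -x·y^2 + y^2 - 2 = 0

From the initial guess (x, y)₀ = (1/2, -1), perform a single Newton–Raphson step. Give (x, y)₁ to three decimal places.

(0.194, -2.194)

At (1/2, -1): F = (-0.250, -1.500).
Jacobian J = [[-10·x·y - y, -5·x^2 - x], [-y^2, -2·x·y + 2·y]].
At the point, J = [[6.000, -1.750], [-1.000, -1.000]] (det J = -7.750).
Solving J·Δ = −F gives Δ = (-0.306, -1.194).
Then the next iterate is (x, y)₁ = (0.194, -2.194).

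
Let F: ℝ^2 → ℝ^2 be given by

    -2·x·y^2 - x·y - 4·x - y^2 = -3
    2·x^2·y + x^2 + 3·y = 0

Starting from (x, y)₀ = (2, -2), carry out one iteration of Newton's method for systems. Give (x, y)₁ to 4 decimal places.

(1.1226, -1.3208)

At (2, -2): F = (-21.0000, -18.0000).
Jacobian J = [[-2·y^2 - y - 4, -4·x·y - x - 2·y], [4·x·y + 2·x, 2·x^2 + 3]].
At the point, J = [[-10.0000, 18.0000], [-12.0000, 11.0000]] (det J = 106.0000).
Solving J·Δ = −F gives Δ = (-0.8774, 0.6792).
Then the next iterate is (x, y)₁ = (1.1226, -1.3208).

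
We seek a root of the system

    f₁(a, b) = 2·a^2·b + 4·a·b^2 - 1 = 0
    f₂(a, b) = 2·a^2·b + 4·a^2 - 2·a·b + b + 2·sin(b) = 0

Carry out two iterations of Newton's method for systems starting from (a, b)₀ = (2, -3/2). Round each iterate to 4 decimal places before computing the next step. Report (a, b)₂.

(0.6934, -0.8045)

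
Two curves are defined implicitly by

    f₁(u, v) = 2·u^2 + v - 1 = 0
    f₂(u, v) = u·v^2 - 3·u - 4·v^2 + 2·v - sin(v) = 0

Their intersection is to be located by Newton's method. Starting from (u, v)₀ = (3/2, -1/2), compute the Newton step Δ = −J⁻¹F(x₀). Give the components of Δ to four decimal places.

(-0.6744, 1.0465)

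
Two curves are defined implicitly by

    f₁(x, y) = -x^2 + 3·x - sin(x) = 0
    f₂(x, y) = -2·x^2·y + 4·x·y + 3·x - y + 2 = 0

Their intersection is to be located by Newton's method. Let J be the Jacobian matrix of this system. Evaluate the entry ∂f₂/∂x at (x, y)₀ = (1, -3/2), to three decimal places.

∂f₂/∂x = -4·x·y + 4·y + 3.
At (1, -3/2) this is 3.000.

3.000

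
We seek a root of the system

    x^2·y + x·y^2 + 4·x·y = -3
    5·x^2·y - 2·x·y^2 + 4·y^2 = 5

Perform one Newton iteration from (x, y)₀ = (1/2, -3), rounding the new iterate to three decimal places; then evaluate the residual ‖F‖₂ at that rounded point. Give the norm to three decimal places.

3.563

At (1/2, -3): F = (0.750, 18.250).
Jacobian J = [[2·x·y + y^2 + 4·y, x^2 + 2·x·y + 4·x], [10·x·y - 2·y^2, 5·x^2 - 4·x·y + 8·y]].
At the point, J = [[-6.000, -0.750], [-33.000, -16.750]] (det J = 75.750).
Solving J·Δ = −F gives Δ = (-0.015, 1.119).
Then the next iterate is (x, y)₁ = (0.485, -1.881).
Re-evaluating at (0.485, -1.881): F = (0.62441, 3.50834), so ‖F‖₂ = 3.563.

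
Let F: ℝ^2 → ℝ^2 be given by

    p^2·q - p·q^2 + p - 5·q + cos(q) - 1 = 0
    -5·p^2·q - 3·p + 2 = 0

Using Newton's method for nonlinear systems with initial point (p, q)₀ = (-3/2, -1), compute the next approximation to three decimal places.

At (-3/2, -1): F = (2.29030, 17.750).
Jacobian J = [[2·p·q - q^2 + 1, p^2 - 2·p·q - sin(q) - 5], [-10·p·q - 3, -5·p^2]].
At the point, J = [[3.000, -4.90853], [-18.000, -11.250]] (det J = -122.10352).
Solving J·Δ = −F gives Δ = (0.503, 0.774).
Then the next iterate is (p, q)₁ = (-0.997, -0.226).

(-0.997, -0.226)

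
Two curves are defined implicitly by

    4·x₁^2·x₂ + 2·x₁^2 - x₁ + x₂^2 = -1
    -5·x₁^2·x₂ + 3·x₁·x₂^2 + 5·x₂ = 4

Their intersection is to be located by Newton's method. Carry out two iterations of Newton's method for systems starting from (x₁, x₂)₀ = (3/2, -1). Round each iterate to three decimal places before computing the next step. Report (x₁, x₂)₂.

At (3/2, -1): F = (-4.000, 6.750).
Jacobian J = [[8·x₁·x₂ + 4·x₁ - 1, 4·x₁^2 + 2·x₂], [-10·x₁·x₂ + 3·x₂^2, -5·x₁^2 + 6·x₁·x₂ + 5]].
At the point, J = [[-7.000, 7.000], [18.000, -15.250]] (det J = -19.250).
Solving J·Δ = −F gives Δ = (0.714, 1.286).
Then the next iterate is (x₁, x₂)₁ = (2.214, 0.286).
Round to (2.214, 0.286) and repeat: F = (14.27904, -9.03628), J = [[12.92163, 20.17918], [-6.08665, -15.70976]].
Δ = (-0.524, -0.372), so (x₁, x₂)₂ = (1.690, -0.086).

(1.690, -0.086)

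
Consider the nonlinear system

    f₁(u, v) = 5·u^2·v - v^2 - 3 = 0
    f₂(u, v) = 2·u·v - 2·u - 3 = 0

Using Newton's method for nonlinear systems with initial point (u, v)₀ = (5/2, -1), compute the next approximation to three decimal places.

(-29.500, -24.000)

At (5/2, -1): F = (-35.250, -13.000).
Jacobian J = [[10·u·v, 5·u^2 - 2·v], [2·v - 2, 2·u]].
At the point, J = [[-25.000, 33.250], [-4.000, 5.000]] (det J = 8.000).
Solving J·Δ = −F gives Δ = (-32.000, -23.000).
Then the next iterate is (u, v)₁ = (-29.500, -24.000).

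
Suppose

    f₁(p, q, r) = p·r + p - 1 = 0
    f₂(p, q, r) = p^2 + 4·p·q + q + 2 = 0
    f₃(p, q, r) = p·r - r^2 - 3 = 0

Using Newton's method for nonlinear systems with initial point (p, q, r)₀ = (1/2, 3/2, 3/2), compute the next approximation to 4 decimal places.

(0.7321, -1.2917, -0.1607)

At (1/2, 3/2, 3/2): F = (0.2500, 6.7500, -4.5000).
Jacobian J = [[r + 1, 0, p], [2·p + 4·q, 4·p + 1, 0], [r, 0, p - 2·r]].
At the point, J = [[2.5000, 0.0000, 0.5000], [7.0000, 3.0000, 0.0000], [1.5000, 0.0000, -2.5000]] (det J = -21.0000).
Solving J·Δ = −F gives Δ = (0.2321, -2.7917, -1.6607).
Then the next iterate is (p, q, r)₁ = (0.7321, -1.2917, -0.1607).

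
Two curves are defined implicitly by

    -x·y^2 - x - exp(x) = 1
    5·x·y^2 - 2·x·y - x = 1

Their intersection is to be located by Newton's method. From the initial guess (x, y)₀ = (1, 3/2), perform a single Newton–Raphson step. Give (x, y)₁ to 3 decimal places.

(-0.287, 1.737)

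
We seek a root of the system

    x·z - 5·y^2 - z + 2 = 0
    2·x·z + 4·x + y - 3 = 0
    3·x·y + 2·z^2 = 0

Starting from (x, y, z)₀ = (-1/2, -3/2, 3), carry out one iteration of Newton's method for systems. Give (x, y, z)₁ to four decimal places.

At (-1/2, -3/2, 3): F = (-13.7500, -9.5000, 20.2500).
Jacobian J = [[z, -10·y, x - 1], [2·z + 4, 1, 2·x], [3·y, 3·x, 4·z]].
At the point, J = [[3.0000, 15.0000, -1.5000], [10.0000, 1.0000, -1.0000], [-4.5000, -1.5000, 12.0000]] (det J = -1685.2500).
Solving J·Δ = −F gives Δ = (0.7541, 0.6333, -1.3255).
Then the next iterate is (x, y, z)₁ = (0.2541, -0.8667, 1.6745).

(0.2541, -0.8667, 1.6745)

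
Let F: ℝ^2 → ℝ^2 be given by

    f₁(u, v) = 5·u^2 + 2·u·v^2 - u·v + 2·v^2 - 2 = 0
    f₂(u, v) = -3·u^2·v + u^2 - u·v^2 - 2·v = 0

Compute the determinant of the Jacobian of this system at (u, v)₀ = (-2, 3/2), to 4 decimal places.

J = [[10·u + 2·v^2 - v, 4·u·v - u + 4·v], [-6·u·v + 2·u - v^2, -3·u^2 - 2·u·v - 2]].
At the point, J = [[-17.0000, -4.0000], [11.7500, -8.0000]].
det J = 183.0000.

183.0000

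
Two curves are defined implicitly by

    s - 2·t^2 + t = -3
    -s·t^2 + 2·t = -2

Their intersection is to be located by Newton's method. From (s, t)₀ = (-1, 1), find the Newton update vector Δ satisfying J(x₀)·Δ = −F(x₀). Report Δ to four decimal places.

(-19.0000, -6.0000)

At (-1, 1): F = (1.0000, 5.0000).
Jacobian J = [[1, -4·t + 1], [-t^2, -2·s·t + 2]].
At the point, J = [[1.0000, -3.0000], [-1.0000, 4.0000]] (det J = 1.0000).
Solving J·Δ = −F gives Δ = (-19.0000, -6.0000).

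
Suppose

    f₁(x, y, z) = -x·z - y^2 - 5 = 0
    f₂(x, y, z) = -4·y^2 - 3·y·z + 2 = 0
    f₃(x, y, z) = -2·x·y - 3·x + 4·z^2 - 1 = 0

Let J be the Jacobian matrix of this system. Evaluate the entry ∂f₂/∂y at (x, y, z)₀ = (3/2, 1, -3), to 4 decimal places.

1.0000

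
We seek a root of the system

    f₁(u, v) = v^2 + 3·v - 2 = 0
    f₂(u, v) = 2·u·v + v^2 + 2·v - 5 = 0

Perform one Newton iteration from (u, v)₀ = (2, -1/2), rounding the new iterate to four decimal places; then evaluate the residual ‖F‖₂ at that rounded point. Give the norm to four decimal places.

4.6763

At (2, -1/2): F = (-3.2500, -7.7500).
Jacobian J = [[0, 2·v + 3], [2·v, 2·u + 2·v + 2]].
At the point, J = [[0.0000, 2.0000], [-1.0000, 5.0000]] (det J = 2.0000).
Solving J·Δ = −F gives Δ = (0.3750, 1.6250).
Then the next iterate is (u, v)₁ = (2.3750, 1.1250).
Re-evaluating at (2.3750, 1.1250): F = (2.640625, 3.859375), so ‖F‖₂ = 4.6763.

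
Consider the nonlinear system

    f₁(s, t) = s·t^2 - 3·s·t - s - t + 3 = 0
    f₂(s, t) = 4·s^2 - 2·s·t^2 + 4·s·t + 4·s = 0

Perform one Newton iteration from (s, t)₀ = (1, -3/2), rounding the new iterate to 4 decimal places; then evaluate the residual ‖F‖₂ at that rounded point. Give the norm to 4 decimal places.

At (1, -3/2): F = (10.2500, -2.5000).
Jacobian J = [[t^2 - 3·t - 1, 2·s·t - 3·s - 1], [8·s - 2·t^2 + 4·t + 4, -4·s·t + 4·s]].
At the point, J = [[5.7500, -7.0000], [1.5000, 10.0000]] (det J = 68.0000).
Solving J·Δ = −F gives Δ = (-1.2500, 0.4375).
Then the next iterate is (s, t)₁ = (-0.2500, -1.0625).
Re-evaluating at (-0.2500, -1.0625): F = (3.233398, 0.876953), so ‖F‖₂ = 3.3502.

3.3502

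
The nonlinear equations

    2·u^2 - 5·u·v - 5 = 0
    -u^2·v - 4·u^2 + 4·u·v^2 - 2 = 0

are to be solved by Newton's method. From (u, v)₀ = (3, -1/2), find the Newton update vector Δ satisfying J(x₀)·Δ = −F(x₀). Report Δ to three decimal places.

(-1.469, -0.053)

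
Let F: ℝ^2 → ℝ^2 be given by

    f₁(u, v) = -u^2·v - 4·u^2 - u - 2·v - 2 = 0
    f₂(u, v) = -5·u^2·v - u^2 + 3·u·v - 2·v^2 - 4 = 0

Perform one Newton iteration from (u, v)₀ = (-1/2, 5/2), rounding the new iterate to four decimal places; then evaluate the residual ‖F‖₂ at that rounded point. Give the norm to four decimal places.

91.3540

At (-1/2, 5/2): F = (-8.1250, -23.6250).
Jacobian J = [[-2·u·v - 8·u - 1, -u^2 - 2], [-10·u·v - 2·u + 3·v, -5·u^2 + 3·u - 4·v]].
At the point, J = [[5.5000, -2.2500], [21.0000, -12.7500]] (det J = -22.8750).
Solving J·Δ = −F gives Δ = (2.2049, 1.7787).
Then the next iterate is (u, v)₁ = (1.7049, 4.2787).
Re-evaluating at (1.7049, 4.2787): F = (-36.325865, -83.821109), so ‖F‖₂ = 91.3540.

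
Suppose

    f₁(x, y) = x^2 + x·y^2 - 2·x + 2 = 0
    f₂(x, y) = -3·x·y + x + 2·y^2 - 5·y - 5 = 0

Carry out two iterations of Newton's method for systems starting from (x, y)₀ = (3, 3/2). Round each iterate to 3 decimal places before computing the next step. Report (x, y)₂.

At (3, 3/2): F = (11.750, -18.500).
Jacobian J = [[2·x + y^2 - 2, 2·x·y], [-3·y + 1, -3·x + 4·y - 5]].
At the point, J = [[6.250, 9.000], [-3.500, -8.000]] (det J = -18.500).
Solving J·Δ = −F gives Δ = (3.919, -4.027).
Then the next iterate is (x, y)₁ = (6.919, -2.527).
Round to (6.919, -2.527) and repeat: F = (80.21742, 79.77840), J = [[18.22373, -34.96863], [8.581, -35.865]].
Δ = (-0.247, 2.165), so (x, y)₂ = (6.672, -0.362).

(6.672, -0.362)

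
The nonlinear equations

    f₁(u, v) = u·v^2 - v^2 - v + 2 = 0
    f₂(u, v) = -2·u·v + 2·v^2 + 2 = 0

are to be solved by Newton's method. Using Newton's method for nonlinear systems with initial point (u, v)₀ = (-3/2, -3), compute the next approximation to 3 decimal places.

At (-3/2, -3): F = (-17.500, 11.000).
Jacobian J = [[v^2, 2·u·v - 2·v - 1], [-2·v, -2·u + 4·v]].
At the point, J = [[9.000, 14.000], [6.000, -9.000]] (det J = -165.000).
Solving J·Δ = −F gives Δ = (0.021, 1.236).
Then the next iterate is (u, v)₁ = (-1.479, -1.764).

(-1.479, -1.764)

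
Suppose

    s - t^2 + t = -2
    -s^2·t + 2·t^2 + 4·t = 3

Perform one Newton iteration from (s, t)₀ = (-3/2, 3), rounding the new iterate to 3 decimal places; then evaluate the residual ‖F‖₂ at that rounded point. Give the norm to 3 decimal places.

4.270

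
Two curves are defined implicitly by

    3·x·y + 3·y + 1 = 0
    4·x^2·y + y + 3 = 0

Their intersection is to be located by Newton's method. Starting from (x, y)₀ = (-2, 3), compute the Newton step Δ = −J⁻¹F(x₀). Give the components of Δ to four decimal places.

(-2.8889, -11.3333)

At (-2, 3): F = (-8.0000, 54.0000).
Jacobian J = [[3·y, 3·x + 3], [8·x·y, 4·x^2 + 1]].
At the point, J = [[9.0000, -3.0000], [-48.0000, 17.0000]] (det J = 9.0000).
Solving J·Δ = −F gives Δ = (-2.8889, -11.3333).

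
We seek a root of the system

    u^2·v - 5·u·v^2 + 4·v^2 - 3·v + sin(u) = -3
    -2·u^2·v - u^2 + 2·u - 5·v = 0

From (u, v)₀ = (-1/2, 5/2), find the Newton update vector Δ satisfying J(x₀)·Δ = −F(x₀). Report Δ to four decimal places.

(4.3139, 3.5475)

At (-1/2, 5/2): F = (36.270574, -15.0000).
Jacobian J = [[2·u·v - 5·v^2 + cos(u), u^2 - 10·u·v + 8·v - 3], [-4·u·v - 2·u + 2, -2·u^2 - 5]].
At the point, J = [[-32.872417, 29.7500], [8.0000, -5.5000]] (det J = -57.201704).
Solving J·Δ = −F gives Δ = (4.3139, 3.5475).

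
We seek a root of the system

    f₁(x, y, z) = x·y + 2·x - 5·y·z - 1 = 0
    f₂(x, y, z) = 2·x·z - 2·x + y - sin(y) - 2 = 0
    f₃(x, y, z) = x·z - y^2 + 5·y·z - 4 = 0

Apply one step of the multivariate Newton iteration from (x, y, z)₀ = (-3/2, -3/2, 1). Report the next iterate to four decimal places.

(3.6567, -1.0039, 0.3195)

At (-3/2, -3/2, 1): F = (5.7500, -2.502505, -15.2500).
Jacobian J = [[y + 2, x - 5·z, -5·y], [2·z - 2, -cos(y) + 1, 2·x], [z, -2·y + 5·z, x + 5·y]].
At the point, J = [[0.5000, -6.5000, 7.5000], [0.0000, 0.929263, -3.0000], [1.0000, 8.0000, -9.0000]] (det J = 20.348846).
Solving J·Δ = −F gives Δ = (5.1567, 0.4961, -0.6805).
Then the next iterate is (x, y, z)₁ = (3.6567, -1.0039, 0.3195).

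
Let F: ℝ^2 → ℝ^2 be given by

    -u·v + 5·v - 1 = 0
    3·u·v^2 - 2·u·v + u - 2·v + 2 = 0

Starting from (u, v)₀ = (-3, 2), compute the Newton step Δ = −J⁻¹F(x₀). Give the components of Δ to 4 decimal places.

(-31.0000, -9.6250)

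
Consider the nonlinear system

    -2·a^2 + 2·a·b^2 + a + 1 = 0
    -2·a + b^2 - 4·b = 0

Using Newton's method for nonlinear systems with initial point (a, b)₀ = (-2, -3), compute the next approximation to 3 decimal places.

(-2.676, -0.365)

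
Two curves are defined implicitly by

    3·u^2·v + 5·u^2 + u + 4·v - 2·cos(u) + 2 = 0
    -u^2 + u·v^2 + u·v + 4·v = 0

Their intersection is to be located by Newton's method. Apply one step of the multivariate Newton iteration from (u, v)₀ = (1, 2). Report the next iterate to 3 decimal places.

At (1, 2): F = (20.91940, 13.000).
Jacobian J = [[6·u·v + 10·u + 2·sin(u) + 1, 3·u^2 + 4], [-2·u + v^2 + v, 2·u·v + u + 4]].
At the point, J = [[24.68294, 7.000], [4.000, 9.000]] (det J = 194.14648).
Solving J·Δ = −F gives Δ = (-0.501, -1.222).
Then the next iterate is (u, v)₁ = (0.499, 0.778).

(0.499, 0.778)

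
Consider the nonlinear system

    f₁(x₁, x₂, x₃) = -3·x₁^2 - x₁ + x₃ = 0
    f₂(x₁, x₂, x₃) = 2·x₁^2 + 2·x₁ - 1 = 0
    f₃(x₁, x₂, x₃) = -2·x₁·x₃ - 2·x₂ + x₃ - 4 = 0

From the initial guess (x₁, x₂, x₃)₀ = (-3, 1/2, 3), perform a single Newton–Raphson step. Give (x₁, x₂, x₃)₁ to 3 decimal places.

At (-3, 1/2, 3): F = (-21.000, 11.000, 16.000).
Jacobian J = [[-6·x₁ - 1, 0, 1], [4·x₁ + 2, 0, 0], [-2·x₃, -2, -2·x₁ + 1]].
At the point, J = [[17.000, 0.000, 1.000], [-10.000, 0.000, 0.000], [-6.000, -2.000, 7.000]] (det J = 20.000).
Solving J·Δ = −F gives Δ = (1.100, 12.750, 2.300).
Then the next iterate is (x₁, x₂, x₃)₁ = (-1.900, 13.250, 5.300).

(-1.900, 13.250, 5.300)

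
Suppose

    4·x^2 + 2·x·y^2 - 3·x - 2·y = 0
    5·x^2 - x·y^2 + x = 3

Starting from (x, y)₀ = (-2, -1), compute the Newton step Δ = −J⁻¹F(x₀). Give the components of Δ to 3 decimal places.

At (-2, -1): F = (20.000, 17.000).
Jacobian J = [[8·x + 2·y^2 - 3, 4·x·y - 2], [10·x - y^2 + 1, -2·x·y]].
At the point, J = [[-17.000, 6.000], [-20.000, -4.000]] (det J = 188.000).
Solving J·Δ = −F gives Δ = (0.968, -0.590).

(0.968, -0.590)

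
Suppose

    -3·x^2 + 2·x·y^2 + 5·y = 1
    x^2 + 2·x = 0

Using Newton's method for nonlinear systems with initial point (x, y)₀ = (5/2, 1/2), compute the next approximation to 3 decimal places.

At (5/2, 1/2): F = (-16.000, 11.250).
Jacobian J = [[-6·x + 2·y^2, 4·x·y + 5], [2·x + 2, 0]].
At the point, J = [[-14.500, 10.000], [7.000, 0.000]] (det J = -70.000).
Solving J·Δ = −F gives Δ = (-1.607, -0.730).
Then the next iterate is (x, y)₁ = (0.893, -0.230).

(0.893, -0.230)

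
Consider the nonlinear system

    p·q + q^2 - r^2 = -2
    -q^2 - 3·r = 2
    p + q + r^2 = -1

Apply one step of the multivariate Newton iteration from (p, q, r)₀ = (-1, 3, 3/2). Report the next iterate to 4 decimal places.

(-0.7500, 1.0000, 0.3333)

At (-1, 3, 3/2): F = (5.7500, -15.5000, 5.2500).
Jacobian J = [[q, p + 2·q, -2·r], [0, -2·q, -3], [1, 1, 2·r]].
At the point, J = [[3.0000, 5.0000, -3.0000], [0.0000, -6.0000, -3.0000], [1.0000, 1.0000, 3.0000]] (det J = -78.0000).
Solving J·Δ = −F gives Δ = (0.2500, -2.0000, -1.1667).
Then the next iterate is (p, q, r)₁ = (-0.7500, 1.0000, 0.3333).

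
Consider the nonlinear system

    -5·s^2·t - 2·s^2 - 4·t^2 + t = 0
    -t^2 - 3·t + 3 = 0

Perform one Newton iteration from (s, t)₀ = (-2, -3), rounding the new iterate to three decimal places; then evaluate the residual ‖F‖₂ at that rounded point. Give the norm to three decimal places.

At (-2, -3): F = (13.000, 3.000).
Jacobian J = [[-10·s·t - 4·s, -5·s^2 - 8·t + 1], [0, -2·t - 3]].
At the point, J = [[-52.000, 5.000], [0.000, 3.000]] (det J = -156.000).
Solving J·Δ = −F gives Δ = (0.154, -1.000).
Then the next iterate is (s, t)₁ = (-1.846, -4.000).
Re-evaluating at (-1.846, -4.000): F = (-6.66111, -1.000), so ‖F‖₂ = 6.736.

6.736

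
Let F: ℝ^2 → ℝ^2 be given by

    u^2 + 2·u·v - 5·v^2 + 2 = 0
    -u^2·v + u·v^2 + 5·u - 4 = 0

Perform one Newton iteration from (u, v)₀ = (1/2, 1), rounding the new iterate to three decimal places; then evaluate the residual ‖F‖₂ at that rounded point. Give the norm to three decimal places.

At (1/2, 1): F = (-1.750, -1.250).
Jacobian J = [[2·u + 2·v, 2·u - 10·v], [-2·u·v + v^2 + 5, -u^2 + 2·u·v]].
At the point, J = [[3.000, -9.000], [5.000, 0.750]] (det J = 47.250).
Solving J·Δ = −F gives Δ = (0.266, -0.106).
Then the next iterate is (u, v)₁ = (0.766, 0.894).
Re-evaluating at (0.766, 0.894): F = (-0.03982, -0.08235), so ‖F‖₂ = 0.091.

0.091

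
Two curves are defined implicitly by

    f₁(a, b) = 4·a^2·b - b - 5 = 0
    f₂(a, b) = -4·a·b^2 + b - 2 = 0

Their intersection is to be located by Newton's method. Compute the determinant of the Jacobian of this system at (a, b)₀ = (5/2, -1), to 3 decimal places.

J = [[8·a·b, 4·a^2 - 1], [-4·b^2, -8·a·b + 1]].
At the point, J = [[-20.000, 24.000], [-4.000, 21.000]].
det J = -324.000.

-324.000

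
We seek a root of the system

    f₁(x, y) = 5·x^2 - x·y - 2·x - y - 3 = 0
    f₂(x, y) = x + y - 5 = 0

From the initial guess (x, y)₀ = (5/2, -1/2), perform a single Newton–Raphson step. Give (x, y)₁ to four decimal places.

At (5/2, -1/2): F = (25.0000, -3.0000).
Jacobian J = [[10·x - y - 2, -x - 1], [1, 1]].
At the point, J = [[23.5000, -3.5000], [1.0000, 1.0000]] (det J = 27.0000).
Solving J·Δ = −F gives Δ = (-0.5370, 3.5370).
Then the next iterate is (x, y)₁ = (1.9630, 3.0370).

(1.9630, 3.0370)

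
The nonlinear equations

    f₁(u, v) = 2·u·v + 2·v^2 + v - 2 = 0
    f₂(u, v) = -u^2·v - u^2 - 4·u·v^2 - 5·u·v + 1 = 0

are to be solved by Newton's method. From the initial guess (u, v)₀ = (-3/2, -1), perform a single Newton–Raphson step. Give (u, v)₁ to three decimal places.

(-0.654, -0.949)

At (-3/2, -1): F = (2.000, -0.500).
Jacobian J = [[2·v, 2·u + 4·v + 1], [-2·u·v - 2·u - 4·v^2 - 5·v, -u^2 - 8·u·v - 5·u]].
At the point, J = [[-2.000, -6.000], [1.000, -6.750]] (det J = 19.500).
Solving J·Δ = −F gives Δ = (0.846, 0.051).
Then the next iterate is (u, v)₁ = (-0.654, -0.949).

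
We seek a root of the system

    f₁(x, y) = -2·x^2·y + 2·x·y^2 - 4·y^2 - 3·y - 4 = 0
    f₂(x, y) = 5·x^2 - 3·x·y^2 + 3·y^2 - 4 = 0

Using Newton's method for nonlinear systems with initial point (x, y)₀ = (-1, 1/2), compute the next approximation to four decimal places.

(-1.1985, -0.2724)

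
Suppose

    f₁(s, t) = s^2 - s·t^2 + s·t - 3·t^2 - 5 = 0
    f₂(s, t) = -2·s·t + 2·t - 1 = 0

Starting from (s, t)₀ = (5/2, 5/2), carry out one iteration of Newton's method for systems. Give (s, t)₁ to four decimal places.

At (5/2, 5/2): F = (-26.8750, -8.5000).
Jacobian J = [[2·s - t^2 + t, -2·s·t + s - 6·t], [-2·t, -2·s + 2]].
At the point, J = [[1.2500, -25.0000], [-5.0000, -3.0000]] (det J = -128.7500).
Solving J·Δ = −F gives Δ = (-1.0243, -1.1262).
Then the next iterate is (s, t)₁ = (1.4757, 1.3738).

(1.4757, 1.3738)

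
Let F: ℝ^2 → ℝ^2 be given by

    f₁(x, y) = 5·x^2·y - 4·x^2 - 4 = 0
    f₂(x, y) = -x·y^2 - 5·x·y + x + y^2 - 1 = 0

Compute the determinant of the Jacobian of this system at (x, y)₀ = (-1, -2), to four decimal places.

J = [[10·x·y - 8·x, 5·x^2], [-y^2 - 5·y + 1, -2·x·y - 5·x + 2·y]].
At the point, J = [[28.0000, 5.0000], [7.0000, -3.0000]].
det J = -119.0000.

-119.0000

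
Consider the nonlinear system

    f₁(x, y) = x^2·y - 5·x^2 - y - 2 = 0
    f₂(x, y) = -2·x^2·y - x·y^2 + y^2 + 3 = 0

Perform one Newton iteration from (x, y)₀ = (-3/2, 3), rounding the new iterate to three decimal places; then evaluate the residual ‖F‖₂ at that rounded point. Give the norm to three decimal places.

5.474

At (-3/2, 3): F = (-9.500, 12.000).
Jacobian J = [[2·x·y - 10·x, x^2 - 1], [-4·x·y - y^2, -2·x^2 - 2·x·y + 2·y]].
At the point, J = [[6.000, 1.250], [9.000, 10.500]] (det J = 51.750).
Solving J·Δ = −F gives Δ = (2.217, -3.043).
Then the next iterate is (x, y)₁ = (0.717, -0.043).
Re-evaluating at (0.717, -0.043): F = (-4.54955, 3.04473), so ‖F‖₂ = 5.474.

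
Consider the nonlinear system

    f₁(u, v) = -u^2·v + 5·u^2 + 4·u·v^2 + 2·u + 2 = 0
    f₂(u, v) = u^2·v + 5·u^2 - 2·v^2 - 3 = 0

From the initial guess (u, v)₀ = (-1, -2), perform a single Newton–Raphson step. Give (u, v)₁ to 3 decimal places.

(-1.310, -1.317)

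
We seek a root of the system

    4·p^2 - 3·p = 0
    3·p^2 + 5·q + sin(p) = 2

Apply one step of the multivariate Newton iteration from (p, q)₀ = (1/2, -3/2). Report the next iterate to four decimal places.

(1.0000, -0.2336)

At (1/2, -3/2): F = (-0.5000, -8.270574).
Jacobian J = [[8·p - 3, 0], [6·p + cos(p), 5]].
At the point, J = [[1.0000, 0.0000], [3.877583, 5.0000]] (det J = 5.0000).
Solving J·Δ = −F gives Δ = (0.5000, 1.2664).
Then the next iterate is (p, q)₁ = (1.0000, -0.2336).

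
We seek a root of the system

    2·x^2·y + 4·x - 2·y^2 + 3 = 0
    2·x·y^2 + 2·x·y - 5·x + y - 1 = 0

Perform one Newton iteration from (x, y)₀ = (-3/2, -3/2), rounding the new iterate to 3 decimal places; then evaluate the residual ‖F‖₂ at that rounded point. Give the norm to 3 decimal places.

3.535

At (-3/2, -3/2): F = (-14.250, 2.750).
Jacobian J = [[4·x·y + 4, 2·x^2 - 4·y], [2·y^2 + 2·y - 5, 4·x·y + 2·x + 1]].
At the point, J = [[13.000, 10.500], [-3.500, 7.000]] (det J = 127.750).
Solving J·Δ = −F gives Δ = (1.007, 0.111).
Then the next iterate is (x, y)₁ = (-0.493, -1.389).
Re-evaluating at (-0.493, -1.389): F = (-3.50583, -0.45676), so ‖F‖₂ = 3.535.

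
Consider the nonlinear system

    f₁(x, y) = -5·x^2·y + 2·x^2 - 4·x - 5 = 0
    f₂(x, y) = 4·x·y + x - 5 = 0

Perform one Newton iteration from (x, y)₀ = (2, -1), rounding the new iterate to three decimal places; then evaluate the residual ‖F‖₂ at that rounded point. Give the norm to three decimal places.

26.366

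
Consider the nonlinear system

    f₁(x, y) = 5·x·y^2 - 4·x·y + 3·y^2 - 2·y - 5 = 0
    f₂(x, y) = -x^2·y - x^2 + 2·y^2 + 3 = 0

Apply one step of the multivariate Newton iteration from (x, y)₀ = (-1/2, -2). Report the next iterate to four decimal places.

At (-1/2, -2): F = (-3.0000, 11.2500).
Jacobian J = [[5·y^2 - 4·y, 10·x·y - 4·x + 6·y - 2], [-2·x·y - 2·x, -x^2 + 4·y]].
At the point, J = [[28.0000, -2.0000], [-1.0000, -8.2500]] (det J = -233.0000).
Solving J·Δ = −F gives Δ = (0.2028, 1.3391).
Then the next iterate is (x, y)₁ = (-0.2972, -0.6609).

(-0.2972, -0.6609)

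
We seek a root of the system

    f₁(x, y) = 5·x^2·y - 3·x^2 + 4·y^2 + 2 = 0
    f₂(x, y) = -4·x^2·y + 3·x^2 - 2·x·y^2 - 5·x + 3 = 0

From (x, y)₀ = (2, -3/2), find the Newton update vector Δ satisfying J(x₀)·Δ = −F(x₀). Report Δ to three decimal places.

At (2, -3/2): F = (-31.000, 20.000).
Jacobian J = [[10·x·y - 6·x, 5·x^2 + 8·y], [-8·x·y + 6·x - 2·y^2 - 5, -4·x^2 - 4·x·y]].
At the point, J = [[-42.000, 8.000], [26.500, -4.000]] (det J = -44.000).
Solving J·Δ = −F gives Δ = (-0.818, -0.420).

(-0.818, -0.420)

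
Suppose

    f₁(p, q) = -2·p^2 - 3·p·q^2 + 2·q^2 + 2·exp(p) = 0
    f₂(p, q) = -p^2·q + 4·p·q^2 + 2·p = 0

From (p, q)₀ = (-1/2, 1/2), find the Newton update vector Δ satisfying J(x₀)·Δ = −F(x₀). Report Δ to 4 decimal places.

At (-1/2, 1/2): F = (1.588061, -1.6250).
Jacobian J = [[-4·p - 3·q^2 + 2·exp(p), -6·p·q + 4·q], [-2·p·q + 4·q^2 + 2, -p^2 + 8·p·q]].
At the point, J = [[2.463061, 3.5000], [3.5000, -2.2500]] (det J = -17.791888).
Solving J·Δ = −F gives Δ = (0.1188, -0.5374).

(0.1188, -0.5374)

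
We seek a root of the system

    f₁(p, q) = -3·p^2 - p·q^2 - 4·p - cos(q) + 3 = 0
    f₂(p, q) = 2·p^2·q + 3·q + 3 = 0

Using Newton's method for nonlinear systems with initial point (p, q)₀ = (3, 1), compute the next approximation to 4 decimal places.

(1.3221, 0.8159)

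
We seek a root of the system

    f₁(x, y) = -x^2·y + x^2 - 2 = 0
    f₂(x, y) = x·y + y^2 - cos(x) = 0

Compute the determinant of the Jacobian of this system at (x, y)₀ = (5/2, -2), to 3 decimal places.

J = [[-2·x·y + 2·x, -x^2], [y + sin(x), x + 2·y]].
At the point, J = [[15.000, -6.250], [-1.40153, -1.500]].
det J = -31.260.

-31.260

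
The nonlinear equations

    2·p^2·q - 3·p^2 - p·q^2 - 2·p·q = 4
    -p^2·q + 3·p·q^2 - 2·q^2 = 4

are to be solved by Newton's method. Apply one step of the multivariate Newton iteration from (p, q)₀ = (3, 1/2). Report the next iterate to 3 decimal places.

At (3, 1/2): F = (-25.750, -6.750).
Jacobian J = [[4·p·q - 6·p - q^2 - 2·q, 2·p^2 - 2·p·q - 2·p], [-2·p·q + 3·q^2, -p^2 + 6·p·q - 4·q]].
At the point, J = [[-13.250, 9.000], [-2.250, -2.000]] (det J = 46.750).
Solving J·Δ = −F gives Δ = (-2.401, -0.674).
Then the next iterate is (p, q)₁ = (0.599, -0.174).

(0.599, -0.174)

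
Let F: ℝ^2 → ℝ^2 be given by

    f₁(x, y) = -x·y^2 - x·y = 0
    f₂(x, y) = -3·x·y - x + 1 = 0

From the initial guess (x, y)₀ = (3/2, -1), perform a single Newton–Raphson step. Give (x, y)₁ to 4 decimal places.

At (3/2, -1): F = (0.0000, 4.0000).
Jacobian J = [[-y^2 - y, -2·x·y - x], [-3·y - 1, -3·x]].
At the point, J = [[0.0000, 1.5000], [2.0000, -4.5000]] (det J = -3.0000).
Solving J·Δ = −F gives Δ = (-2.0000, 0.0000).
Then the next iterate is (x, y)₁ = (-0.5000, -1.0000).

(-0.5000, -1.0000)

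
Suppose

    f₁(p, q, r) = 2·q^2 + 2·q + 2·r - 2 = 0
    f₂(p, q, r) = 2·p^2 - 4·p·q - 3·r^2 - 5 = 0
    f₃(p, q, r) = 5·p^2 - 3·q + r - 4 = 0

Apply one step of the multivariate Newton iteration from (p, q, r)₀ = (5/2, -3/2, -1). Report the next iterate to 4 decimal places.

(1.1212, -3.9697, -4.6894)

At (5/2, -3/2, -1): F = (-2.5000, 19.5000, 30.7500).
Jacobian J = [[0, 4·q + 2, 2], [4·p - 4·q, -4·p, -6·r], [10·p, -3, 1]].
At the point, J = [[0.0000, -4.0000, 2.0000], [16.0000, -10.0000, 6.0000], [25.0000, -3.0000, 1.0000]] (det J = -132.0000).
Solving J·Δ = −F gives Δ = (-1.3788, -2.4697, -3.6894).
Then the next iterate is (p, q, r)₁ = (1.1212, -3.9697, -4.6894).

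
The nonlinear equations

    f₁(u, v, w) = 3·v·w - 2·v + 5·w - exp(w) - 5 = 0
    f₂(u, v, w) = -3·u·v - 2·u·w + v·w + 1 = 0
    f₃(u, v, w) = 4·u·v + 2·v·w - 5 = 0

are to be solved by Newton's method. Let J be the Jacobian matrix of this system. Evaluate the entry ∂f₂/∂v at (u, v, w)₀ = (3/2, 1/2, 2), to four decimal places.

-2.5000

∂f₂/∂v = -3·u + w.
At (3/2, 1/2, 2) this is -2.5000.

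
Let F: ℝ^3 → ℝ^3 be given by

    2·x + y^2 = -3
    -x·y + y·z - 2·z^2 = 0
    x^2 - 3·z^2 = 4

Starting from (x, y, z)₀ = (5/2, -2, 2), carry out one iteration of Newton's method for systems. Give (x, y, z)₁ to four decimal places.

(2.3448, 0.9224, 1.1228)

At (5/2, -2, 2): F = (12.0000, -7.0000, -9.7500).
Jacobian J = [[2, 2·y, 0], [-y, -x + z, y - 4·z], [2·x, 0, -6·z]].
At the point, J = [[2.0000, -4.0000, 0.0000], [2.0000, -0.5000, -10.0000], [5.0000, 0.0000, -12.0000]] (det J = 116.0000).
Solving J·Δ = −F gives Δ = (-0.1552, 2.9224, -0.8772).
Then the next iterate is (x, y, z)₁ = (2.3448, 0.9224, 1.1228).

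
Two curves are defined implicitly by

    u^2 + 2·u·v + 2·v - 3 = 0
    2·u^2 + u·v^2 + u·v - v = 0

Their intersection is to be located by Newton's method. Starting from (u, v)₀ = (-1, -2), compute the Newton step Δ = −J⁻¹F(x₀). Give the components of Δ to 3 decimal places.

At (-1, -2): F = (-2.000, 2.000).
Jacobian J = [[2·u + 2·v, 2·u + 2], [4·u + v^2 + v, 2·u·v + u - 1]].
At the point, J = [[-6.000, 0.000], [-2.000, 2.000]] (det J = -12.000).
Solving J·Δ = −F gives Δ = (-0.333, -1.333).

(-0.333, -1.333)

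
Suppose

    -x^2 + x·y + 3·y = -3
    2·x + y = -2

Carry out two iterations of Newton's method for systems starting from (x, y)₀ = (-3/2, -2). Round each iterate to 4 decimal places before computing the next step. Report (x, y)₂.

(-0.4484, -1.1033)

At (-3/2, -2): F = (-2.2500, -3.0000).
Jacobian J = [[-2·x + y, x + 3], [2, 1]].
At the point, J = [[1.0000, 1.5000], [2.0000, 1.0000]] (det J = -2.0000).
Solving J·Δ = −F gives Δ = (1.1250, 0.7500).
Then the next iterate is (x, y)₁ = (-0.3750, -1.2500).
Round to (-0.3750, -1.2500) and repeat: F = (-0.421875, 0.0000), J = [[-0.5000, 2.6250], [2.0000, 1.0000]].
Δ = (-0.0734, 0.1467), so (x, y)₂ = (-0.4484, -1.1033).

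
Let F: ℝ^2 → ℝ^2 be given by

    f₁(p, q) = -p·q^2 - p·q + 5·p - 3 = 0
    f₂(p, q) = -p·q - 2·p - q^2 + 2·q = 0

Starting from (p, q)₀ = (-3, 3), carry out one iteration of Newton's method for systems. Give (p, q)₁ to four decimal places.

(-0.5893, 2.9464)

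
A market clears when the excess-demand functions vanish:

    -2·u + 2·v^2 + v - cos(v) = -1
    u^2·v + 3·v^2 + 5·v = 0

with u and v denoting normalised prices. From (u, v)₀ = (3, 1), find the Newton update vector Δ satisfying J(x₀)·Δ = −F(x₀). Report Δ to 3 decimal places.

(-2.000, -0.250)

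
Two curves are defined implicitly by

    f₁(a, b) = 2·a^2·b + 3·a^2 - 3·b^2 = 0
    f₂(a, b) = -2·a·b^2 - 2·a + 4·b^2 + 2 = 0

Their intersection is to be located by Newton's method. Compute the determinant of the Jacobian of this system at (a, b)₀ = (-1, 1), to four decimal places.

J = [[4·a·b + 6·a, 2·a^2 - 6·b], [-2·b^2 - 2, -4·a·b + 8·b]].
At the point, J = [[-10.0000, -4.0000], [-4.0000, 12.0000]].
det J = -136.0000.

-136.0000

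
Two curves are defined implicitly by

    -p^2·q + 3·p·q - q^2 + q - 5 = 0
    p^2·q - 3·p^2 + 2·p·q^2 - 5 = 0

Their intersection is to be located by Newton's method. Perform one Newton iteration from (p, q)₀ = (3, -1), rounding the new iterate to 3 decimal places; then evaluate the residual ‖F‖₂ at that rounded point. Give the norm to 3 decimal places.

17.063

At (3, -1): F = (-7.000, -35.000).
Jacobian J = [[-2·p·q + 3·q, -p^2 + 3·p - 2·q + 1], [2·p·q - 6·p + 2·q^2, p^2 + 4·p·q]].
At the point, J = [[3.000, 3.000], [-22.000, -3.000]] (det J = 57.000).
Solving J·Δ = −F gives Δ = (-2.211, 4.544).
Then the next iterate is (p, q)₁ = (0.789, 3.544).
Re-evaluating at (0.789, 3.544): F = (-7.83350, 15.15823), so ‖F‖₂ = 17.063.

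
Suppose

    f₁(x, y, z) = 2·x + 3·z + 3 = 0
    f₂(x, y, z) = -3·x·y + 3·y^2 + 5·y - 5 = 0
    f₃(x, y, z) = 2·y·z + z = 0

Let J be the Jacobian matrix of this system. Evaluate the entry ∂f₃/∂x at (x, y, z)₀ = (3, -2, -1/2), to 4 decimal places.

0.0000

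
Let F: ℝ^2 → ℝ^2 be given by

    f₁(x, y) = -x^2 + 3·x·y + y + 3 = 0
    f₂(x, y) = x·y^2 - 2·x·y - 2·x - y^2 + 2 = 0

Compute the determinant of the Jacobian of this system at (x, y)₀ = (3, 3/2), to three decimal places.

27.500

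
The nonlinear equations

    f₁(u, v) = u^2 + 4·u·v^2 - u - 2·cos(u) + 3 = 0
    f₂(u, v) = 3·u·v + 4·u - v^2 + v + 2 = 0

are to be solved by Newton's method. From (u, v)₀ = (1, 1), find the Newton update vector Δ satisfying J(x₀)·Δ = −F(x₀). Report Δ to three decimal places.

(-1.411, 0.439)

At (1, 1): F = (5.91940, 9.000).
Jacobian J = [[2·u + 4·v^2 + 2·sin(u) - 1, 8·u·v], [3·v + 4, 3·u - 2·v + 1]].
At the point, J = [[6.68294, 8.000], [7.000, 2.000]] (det J = -42.63412).
Solving J·Δ = −F gives Δ = (-1.411, 0.439).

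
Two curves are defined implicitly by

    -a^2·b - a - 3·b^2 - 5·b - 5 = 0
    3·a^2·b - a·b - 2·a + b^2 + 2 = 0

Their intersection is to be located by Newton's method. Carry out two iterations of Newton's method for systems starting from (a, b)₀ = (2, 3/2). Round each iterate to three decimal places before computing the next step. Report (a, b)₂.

(-0.560, -0.731)

At (2, 3/2): F = (-27.250, 15.250).
Jacobian J = [[-2·a·b - 1, -a^2 - 6·b - 5], [6·a·b - b - 2, 3·a^2 - a + 2·b]].
At the point, J = [[-7.000, -18.000], [14.500, 13.000]] (det J = 170.000).
Solving J·Δ = −F gives Δ = (0.469, -1.696).
Then the next iterate is (a, b)₁ = (2.469, -0.196).
Round to (2.469, -0.196) and repeat: F = (-5.40944, -6.00009), J = [[-0.03215, -9.91996], [-4.70754, 15.42688]].
Δ = (-3.029, -0.535), so (a, b)₂ = (-0.560, -0.731).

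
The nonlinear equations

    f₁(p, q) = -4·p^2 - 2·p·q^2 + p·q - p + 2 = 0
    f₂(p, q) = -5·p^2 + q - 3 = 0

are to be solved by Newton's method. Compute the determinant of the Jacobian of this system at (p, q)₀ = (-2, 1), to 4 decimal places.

J = [[-8·p - 2·q^2 + q - 1, -4·p·q + p], [-10·p, 1]].
At the point, J = [[14.0000, 6.0000], [20.0000, 1.0000]].
det J = -106.0000.

-106.0000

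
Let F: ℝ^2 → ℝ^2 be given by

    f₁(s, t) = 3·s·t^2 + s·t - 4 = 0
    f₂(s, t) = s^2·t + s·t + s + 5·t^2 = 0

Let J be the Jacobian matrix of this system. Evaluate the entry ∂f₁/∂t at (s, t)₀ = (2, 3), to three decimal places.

38.000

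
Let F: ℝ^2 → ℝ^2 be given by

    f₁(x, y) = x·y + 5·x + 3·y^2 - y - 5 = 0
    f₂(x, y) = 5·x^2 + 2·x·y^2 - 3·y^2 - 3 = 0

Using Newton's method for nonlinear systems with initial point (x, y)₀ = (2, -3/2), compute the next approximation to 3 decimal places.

(1.336, -0.509)

At (2, -3/2): F = (10.250, 19.250).
Jacobian J = [[y + 5, x + 6·y - 1], [10·x + 2·y^2, 4·x·y - 6·y]].
At the point, J = [[3.500, -8.000], [24.500, -3.000]] (det J = 185.500).
Solving J·Δ = −F gives Δ = (-0.664, 0.991).
Then the next iterate is (x, y)₁ = (1.336, -0.509).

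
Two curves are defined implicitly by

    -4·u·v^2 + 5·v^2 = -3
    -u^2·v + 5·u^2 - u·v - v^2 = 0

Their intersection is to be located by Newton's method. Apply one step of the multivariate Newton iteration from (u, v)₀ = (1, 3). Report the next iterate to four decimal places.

(1.1277, 1.7660)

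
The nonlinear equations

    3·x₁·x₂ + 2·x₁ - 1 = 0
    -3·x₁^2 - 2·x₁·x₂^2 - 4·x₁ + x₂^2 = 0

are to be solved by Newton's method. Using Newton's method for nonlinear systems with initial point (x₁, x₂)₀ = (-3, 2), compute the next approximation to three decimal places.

(-0.903, 1.086)

At (-3, 2): F = (-25.000, 13.000).
Jacobian J = [[3·x₂ + 2, 3·x₁], [-6·x₁ - 2·x₂^2 - 4, -4·x₁·x₂ + 2·x₂]].
At the point, J = [[8.000, -9.000], [6.000, 28.000]] (det J = 278.000).
Solving J·Δ = −F gives Δ = (2.097, -0.914).
Then the next iterate is (x₁, x₂)₁ = (-0.903, 1.086).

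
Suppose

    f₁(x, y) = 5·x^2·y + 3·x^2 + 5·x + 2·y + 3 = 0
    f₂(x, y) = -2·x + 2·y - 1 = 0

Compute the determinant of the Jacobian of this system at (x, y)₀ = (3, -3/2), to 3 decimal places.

50.000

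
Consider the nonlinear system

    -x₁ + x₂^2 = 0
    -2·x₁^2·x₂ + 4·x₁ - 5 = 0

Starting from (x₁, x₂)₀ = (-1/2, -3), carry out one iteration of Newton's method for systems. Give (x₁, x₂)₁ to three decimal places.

(-3.783, -0.870)

At (-1/2, -3): F = (9.500, -5.500).
Jacobian J = [[-1, 2·x₂], [-4·x₁·x₂ + 4, -2·x₁^2]].
At the point, J = [[-1.000, -6.000], [-2.000, -0.500]] (det J = -11.500).
Solving J·Δ = −F gives Δ = (-3.283, 2.130).
Then the next iterate is (x₁, x₂)₁ = (-3.783, -0.870).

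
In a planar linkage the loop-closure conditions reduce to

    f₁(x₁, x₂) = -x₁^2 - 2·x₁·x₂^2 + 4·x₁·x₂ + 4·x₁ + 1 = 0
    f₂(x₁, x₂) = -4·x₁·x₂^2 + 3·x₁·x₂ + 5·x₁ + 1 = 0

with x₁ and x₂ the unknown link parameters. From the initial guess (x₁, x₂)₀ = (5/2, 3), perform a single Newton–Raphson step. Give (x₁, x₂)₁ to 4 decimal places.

At (5/2, 3): F = (-10.2500, -54.0000).
Jacobian J = [[-2·x₁ - 2·x₂^2 + 4·x₂ + 4, -4·x₁·x₂ + 4·x₁], [-4·x₂^2 + 3·x₂ + 5, -8·x₁·x₂ + 3·x₁]].
At the point, J = [[-7.0000, -20.0000], [-22.0000, -52.5000]] (det J = -72.5000).
Solving J·Δ = −F gives Δ = (-7.4741, 2.1034).
Then the next iterate is (x₁, x₂)₁ = (-4.9741, 5.1034).

(-4.9741, 5.1034)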